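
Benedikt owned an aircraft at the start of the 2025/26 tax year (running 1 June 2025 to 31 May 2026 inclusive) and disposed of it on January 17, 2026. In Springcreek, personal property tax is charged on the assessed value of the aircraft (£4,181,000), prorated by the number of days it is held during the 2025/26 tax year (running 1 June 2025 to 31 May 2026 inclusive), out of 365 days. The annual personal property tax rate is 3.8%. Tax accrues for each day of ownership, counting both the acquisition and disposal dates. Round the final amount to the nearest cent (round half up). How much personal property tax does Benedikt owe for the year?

Days held (June 1, 2025 – January 17, 2026): 231 out of 365
Tax = £4,181,000 × 3.8% × 231/365 = £100,550.1863

£100,550.19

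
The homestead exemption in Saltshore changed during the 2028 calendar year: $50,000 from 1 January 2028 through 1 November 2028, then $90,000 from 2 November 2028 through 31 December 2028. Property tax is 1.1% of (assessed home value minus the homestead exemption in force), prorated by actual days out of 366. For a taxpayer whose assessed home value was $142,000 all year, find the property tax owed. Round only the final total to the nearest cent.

1 January – 1 November 2028: 306 days, exemption $50,000 → ($142,000 − $50,000) × 1.1% × 306/366 = $846.0984
2 November – 31 December 2028: 60 days, exemption $90,000 → ($142,000 − $90,000) × 1.1% × 60/366 = $93.7705
Total = $939.8689

$939.87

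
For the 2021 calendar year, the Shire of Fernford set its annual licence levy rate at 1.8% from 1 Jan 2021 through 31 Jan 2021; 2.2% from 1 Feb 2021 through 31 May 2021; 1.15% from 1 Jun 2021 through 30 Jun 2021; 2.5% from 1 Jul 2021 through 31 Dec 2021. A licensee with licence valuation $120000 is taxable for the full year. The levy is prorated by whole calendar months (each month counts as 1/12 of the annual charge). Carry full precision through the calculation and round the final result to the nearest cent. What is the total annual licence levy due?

$2675.00

1 Jan – 31 Jan 2021: 1 month at 1.8% → $120000 × 1.8% × 1/12 = $180.0000
1 Feb – 31 May 2021: 4 months at 2.2% → $120000 × 2.2% × 4/12 = $880.0000
1 Jun – 30 Jun 2021: 1 month at 1.15% → $120000 × 1.15% × 1/12 = $115.0000
1 Jul – 31 Dec 2021: 6 months at 2.5% → $120000 × 2.5% × 6/12 = $1500.0000
Total = $2675.0000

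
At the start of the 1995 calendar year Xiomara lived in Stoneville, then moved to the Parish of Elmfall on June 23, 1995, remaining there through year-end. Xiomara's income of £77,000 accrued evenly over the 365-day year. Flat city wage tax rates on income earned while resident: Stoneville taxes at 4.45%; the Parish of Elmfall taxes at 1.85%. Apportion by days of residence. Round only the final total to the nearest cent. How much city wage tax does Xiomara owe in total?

£2,373.39

Stoneville, January 1 – June 22, 1995: 173 days → £77,000 × 4.45% × 173/365 = £1,624.0671
The Parish of Elmfall, June 23 – December 31, 1995: 192 days → £77,000 × 1.85% × 192/365 = £749.3260
Total = £2,373.3932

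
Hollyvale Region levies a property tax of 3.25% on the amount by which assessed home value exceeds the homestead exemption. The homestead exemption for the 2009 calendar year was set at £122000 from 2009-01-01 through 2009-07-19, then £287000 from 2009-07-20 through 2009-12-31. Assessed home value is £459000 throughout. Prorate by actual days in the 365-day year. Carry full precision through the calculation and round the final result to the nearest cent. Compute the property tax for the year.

2009-01-01 to 2009-07-19: 200 days, exemption £122000 → (£459000 − £122000) × 3.25% × 200/365 = £6001.3699
2009-07-20 to 2009-12-31: 165 days, exemption £287000 → (£459000 − £287000) × 3.25% × 165/365 = £2526.9863
Total = £8528.3562

£8528.36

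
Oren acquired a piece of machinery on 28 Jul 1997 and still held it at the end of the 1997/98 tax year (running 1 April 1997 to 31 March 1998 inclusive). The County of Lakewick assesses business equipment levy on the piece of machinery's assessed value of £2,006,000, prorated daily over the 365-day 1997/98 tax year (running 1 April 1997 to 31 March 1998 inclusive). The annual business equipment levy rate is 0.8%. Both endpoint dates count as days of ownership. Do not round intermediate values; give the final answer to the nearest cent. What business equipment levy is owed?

Days held (28 Jul 1997 – 31 Mar 1998): 247 out of 365
Tax = £2,006,000 × 0.8% × 247/365 = £10,859.8795

£10,859.88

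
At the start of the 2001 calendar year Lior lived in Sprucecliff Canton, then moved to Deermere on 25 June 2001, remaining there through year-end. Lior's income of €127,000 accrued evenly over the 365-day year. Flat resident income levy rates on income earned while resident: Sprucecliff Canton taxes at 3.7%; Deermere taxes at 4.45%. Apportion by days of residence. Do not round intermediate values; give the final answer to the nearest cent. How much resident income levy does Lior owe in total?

Sprucecliff Canton, 1 January – 24 June 2001: 175 days → €127,000 × 3.7% × 175/365 = €2,252.9452
Deermere, 25 June – 31 December 2001: 190 days → €127,000 × 4.45% × 190/365 = €2,941.8767
Total = €5,194.8219

€5,194.82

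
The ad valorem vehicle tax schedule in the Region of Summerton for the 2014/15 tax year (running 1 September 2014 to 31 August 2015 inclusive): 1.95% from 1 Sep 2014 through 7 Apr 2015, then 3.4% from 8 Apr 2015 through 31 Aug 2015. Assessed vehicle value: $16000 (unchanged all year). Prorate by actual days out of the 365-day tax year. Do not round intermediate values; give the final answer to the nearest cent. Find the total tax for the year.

1 Sep 2014 – 7 Apr 2015: 219 days at 1.95% → $16000 × 1.95% × 219/365 = $187.2000
8 Apr – 31 Aug 2015: 146 days at 3.4% → $16000 × 3.4% × 146/365 = $217.6000
Total = $404.8000

$404.80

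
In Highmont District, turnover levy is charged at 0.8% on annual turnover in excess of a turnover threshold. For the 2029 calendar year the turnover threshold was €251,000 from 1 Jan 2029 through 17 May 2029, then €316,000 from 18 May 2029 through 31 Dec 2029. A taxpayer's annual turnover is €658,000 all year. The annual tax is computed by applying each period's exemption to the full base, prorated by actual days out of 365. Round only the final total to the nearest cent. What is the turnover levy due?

€2,931.18

1 Jan – 17 May 2029: 137 days, exemption €251,000 → (€658,000 − €251,000) × 0.8% × 137/365 = €1,222.1151
18 May – 31 Dec 2029: 228 days, exemption €316,000 → (€658,000 − €316,000) × 0.8% × 228/365 = €1,709.0630
Total = €2,931.1781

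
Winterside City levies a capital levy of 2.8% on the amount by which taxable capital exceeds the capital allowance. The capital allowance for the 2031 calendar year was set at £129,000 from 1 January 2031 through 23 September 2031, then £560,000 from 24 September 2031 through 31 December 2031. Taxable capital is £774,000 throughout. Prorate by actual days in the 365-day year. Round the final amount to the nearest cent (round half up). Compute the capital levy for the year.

1 January – 23 September 2031: 266 days, exemption £129,000 → (£774,000 − £129,000) × 2.8% × 266/365 = £13,161.5342
24 September – 31 December 2031: 99 days, exemption £560,000 → (£774,000 − £560,000) × 2.8% × 99/365 = £1,625.2274
Total = £14,786.7616

£14,786.76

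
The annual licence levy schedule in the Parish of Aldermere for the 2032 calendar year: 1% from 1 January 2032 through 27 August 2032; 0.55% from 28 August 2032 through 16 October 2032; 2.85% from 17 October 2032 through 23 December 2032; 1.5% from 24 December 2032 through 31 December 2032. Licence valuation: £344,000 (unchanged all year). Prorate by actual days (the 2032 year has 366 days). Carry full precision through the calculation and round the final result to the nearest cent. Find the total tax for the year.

1 January – 27 August 2032: 240 days at 1% → £344,000 × 1% × 240/366 = £2,255.7377
28 August – 16 October 2032: 50 days at 0.55% → £344,000 × 0.55% × 50/366 = £258.4699
17 October – 23 December 2032: 68 days at 2.85% → £344,000 × 2.85% × 68/366 = £1,821.5082
24 December – 31 December 2032: 8 days at 1.5% → £344,000 × 1.5% × 8/366 = £112.7869
Total = £4,448.5027

£4,448.50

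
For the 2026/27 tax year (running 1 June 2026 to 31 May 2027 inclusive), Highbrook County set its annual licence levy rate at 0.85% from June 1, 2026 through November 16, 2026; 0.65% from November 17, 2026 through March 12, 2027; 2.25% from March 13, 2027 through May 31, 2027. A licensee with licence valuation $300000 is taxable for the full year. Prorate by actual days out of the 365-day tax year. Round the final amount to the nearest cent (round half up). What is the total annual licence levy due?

$3279.86

June 1 – November 16, 2026: 169 days at 0.85% → $300000 × 0.85% × 169/365 = $1180.6849
November 17, 2026 – March 12, 2027: 116 days at 0.65% → $300000 × 0.65% × 116/365 = $619.7260
March 13 – May 31, 2027: 80 days at 2.25% → $300000 × 2.25% × 80/365 = $1479.4521
Total = $3279.8630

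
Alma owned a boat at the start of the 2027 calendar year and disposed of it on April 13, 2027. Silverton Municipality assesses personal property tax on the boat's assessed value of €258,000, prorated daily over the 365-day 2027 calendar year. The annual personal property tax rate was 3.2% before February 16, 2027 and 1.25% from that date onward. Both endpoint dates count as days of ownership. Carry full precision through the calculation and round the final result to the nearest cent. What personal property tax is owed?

€1,544.11

January 1 – February 15, 2027: 46 days at 3.2% → €258,000 × 3.2% × 46/365 = €1,040.4822
February 16 – April 13, 2027: 57 days at 1.25% → €258,000 × 1.25% × 57/365 = €503.6301
Total = €1,544.1123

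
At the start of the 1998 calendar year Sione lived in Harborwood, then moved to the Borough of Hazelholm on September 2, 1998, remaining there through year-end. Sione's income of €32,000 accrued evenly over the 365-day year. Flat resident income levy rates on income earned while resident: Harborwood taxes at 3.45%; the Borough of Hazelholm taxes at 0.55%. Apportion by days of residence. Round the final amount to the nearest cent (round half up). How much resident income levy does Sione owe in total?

€796.36

Harborwood, January 1 – September 1, 1998: 244 days → €32,000 × 3.45% × 244/365 = €738.0164
The Borough of Hazelholm, September 2 – December 31, 1998: 121 days → €32,000 × 0.55% × 121/365 = €58.3452
Total = €796.3616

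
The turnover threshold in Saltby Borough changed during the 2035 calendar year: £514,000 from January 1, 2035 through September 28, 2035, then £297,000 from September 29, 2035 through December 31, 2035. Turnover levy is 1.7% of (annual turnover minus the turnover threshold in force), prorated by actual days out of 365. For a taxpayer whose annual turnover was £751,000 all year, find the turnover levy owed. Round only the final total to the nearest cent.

£4,979.04

January 1 – September 28, 2035: 271 days, exemption £514,000 → (£751,000 − £514,000) × 1.7% × 271/365 = £2,991.3945
September 29 – December 31, 2035: 94 days, exemption £297,000 → (£751,000 − £297,000) × 1.7% × 94/365 = £1,987.6493
Total = £4,979.0438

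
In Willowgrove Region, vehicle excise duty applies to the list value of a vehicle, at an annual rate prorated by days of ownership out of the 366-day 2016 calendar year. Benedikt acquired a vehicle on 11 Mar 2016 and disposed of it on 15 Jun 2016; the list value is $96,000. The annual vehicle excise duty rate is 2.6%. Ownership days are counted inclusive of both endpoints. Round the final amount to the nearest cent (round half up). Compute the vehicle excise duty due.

Days held (11 Mar – 15 Jun 2016): 97 out of 366
Tax = $96,000 × 2.6% × 97/366 = $661.5082

$661.51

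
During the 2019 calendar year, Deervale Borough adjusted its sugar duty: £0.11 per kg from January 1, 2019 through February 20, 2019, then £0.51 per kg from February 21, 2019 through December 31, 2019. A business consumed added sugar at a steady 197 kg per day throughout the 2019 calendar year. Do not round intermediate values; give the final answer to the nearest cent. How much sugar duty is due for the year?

£32,652.75

January 1 – February 20, 2019: 51 days × 197 kg/day = 10,047 kg at £0.11/kg → £1,105.17
February 21 – December 31, 2019: 314 days × 197 kg/day = 61,858 kg at £0.51/kg → £31,547.58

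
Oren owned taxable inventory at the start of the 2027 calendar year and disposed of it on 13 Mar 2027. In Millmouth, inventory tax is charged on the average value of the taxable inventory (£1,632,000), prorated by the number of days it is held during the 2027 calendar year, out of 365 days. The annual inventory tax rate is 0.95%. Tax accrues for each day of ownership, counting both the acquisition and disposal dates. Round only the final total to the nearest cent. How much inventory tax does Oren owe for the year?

£3,058.32

Days held (1 Jan – 13 Mar 2027): 72 out of 365
Tax = £1,632,000 × 0.95% × 72/365 = £3,058.3233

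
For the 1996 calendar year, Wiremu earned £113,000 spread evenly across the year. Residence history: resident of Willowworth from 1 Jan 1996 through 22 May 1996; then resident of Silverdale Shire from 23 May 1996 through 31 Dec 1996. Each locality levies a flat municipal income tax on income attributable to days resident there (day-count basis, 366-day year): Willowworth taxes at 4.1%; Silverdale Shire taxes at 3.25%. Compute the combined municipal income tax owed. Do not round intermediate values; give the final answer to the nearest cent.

£4,047.78

Willowworth, 1 Jan – 22 May 1996: 143 days → £113,000 × 4.1% × 143/366 = £1,810.1612
Silverdale Shire, 23 May – 31 Dec 1996: 223 days → £113,000 × 3.25% × 223/366 = £2,237.6161
Total = £4,047.7773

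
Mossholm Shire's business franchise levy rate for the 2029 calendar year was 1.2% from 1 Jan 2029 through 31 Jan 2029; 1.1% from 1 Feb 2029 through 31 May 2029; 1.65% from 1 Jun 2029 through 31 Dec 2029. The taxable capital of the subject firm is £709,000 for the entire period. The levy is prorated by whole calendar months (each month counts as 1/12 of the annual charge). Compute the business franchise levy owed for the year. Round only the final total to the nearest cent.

£10,132.79

1 Jan – 31 Jan 2029: 1 month at 1.2% → £709,000 × 1.2% × 1/12 = £709.0000
1 Feb – 31 May 2029: 4 months at 1.1% → £709,000 × 1.1% × 4/12 = £2,599.6667
1 Jun – 31 Dec 2029: 7 months at 1.65% → £709,000 × 1.65% × 7/12 = £6,824.1250
Total = £10,132.7917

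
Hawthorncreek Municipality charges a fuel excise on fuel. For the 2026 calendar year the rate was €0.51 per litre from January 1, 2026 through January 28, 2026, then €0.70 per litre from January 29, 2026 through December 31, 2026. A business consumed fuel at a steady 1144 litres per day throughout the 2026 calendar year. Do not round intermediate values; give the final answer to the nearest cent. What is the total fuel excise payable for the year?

January 1 – January 28, 2026: 28 days × 1144 litres/day = 32,032 litres at €0.51/litre → €16,336.32
January 29 – December 31, 2026: 337 days × 1144 litres/day = 385,528 litres at €0.70/litre → €269,869.60

€286,205.92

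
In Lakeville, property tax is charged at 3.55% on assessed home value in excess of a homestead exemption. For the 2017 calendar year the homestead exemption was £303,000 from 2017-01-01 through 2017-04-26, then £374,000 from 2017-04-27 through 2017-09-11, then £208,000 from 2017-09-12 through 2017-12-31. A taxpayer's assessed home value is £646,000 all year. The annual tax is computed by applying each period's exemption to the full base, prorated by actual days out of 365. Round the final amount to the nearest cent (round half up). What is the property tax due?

2017-01-01 to 2017-04-26: 116 days, exemption £303,000 → (£646,000 − £303,000) × 3.55% × 116/365 = £3,869.7918
2017-04-27 to 2017-09-11: 138 days, exemption £374,000 → (£646,000 − £374,000) × 3.55% × 138/365 = £3,650.7616
2017-09-12 to 2017-12-31: 111 days, exemption £208,000 → (£646,000 − £208,000) × 3.55% × 111/365 = £4,728.6000
Total = £12,249.1534

£12,249.15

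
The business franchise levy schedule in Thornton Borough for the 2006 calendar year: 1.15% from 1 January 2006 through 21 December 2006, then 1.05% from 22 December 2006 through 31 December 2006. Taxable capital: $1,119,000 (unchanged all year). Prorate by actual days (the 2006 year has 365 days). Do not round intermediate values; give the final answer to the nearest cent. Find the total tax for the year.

$12,837.84

1 January – 21 December 2006: 355 days at 1.15% → $1,119,000 × 1.15% × 355/365 = $12,515.9384
22 December – 31 December 2006: 10 days at 1.05% → $1,119,000 × 1.05% × 10/365 = $321.9041
Total = $12,837.8425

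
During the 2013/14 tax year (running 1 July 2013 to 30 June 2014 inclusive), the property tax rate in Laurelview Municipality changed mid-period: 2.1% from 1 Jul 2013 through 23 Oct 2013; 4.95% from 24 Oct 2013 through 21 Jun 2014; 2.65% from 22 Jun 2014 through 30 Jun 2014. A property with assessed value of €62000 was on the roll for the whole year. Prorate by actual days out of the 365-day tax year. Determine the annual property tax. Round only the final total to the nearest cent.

€2477.11

1 Jul – 23 Oct 2013: 115 days at 2.1% → €62000 × 2.1% × 115/365 = €410.2192
24 Oct 2013 – 21 Jun 2014: 241 days at 4.95% → €62000 × 4.95% × 241/365 = €2026.3808
22 Jun – 30 Jun 2014: 9 days at 2.65% → €62000 × 2.65% × 9/365 = €40.5123
Total = €2477.1123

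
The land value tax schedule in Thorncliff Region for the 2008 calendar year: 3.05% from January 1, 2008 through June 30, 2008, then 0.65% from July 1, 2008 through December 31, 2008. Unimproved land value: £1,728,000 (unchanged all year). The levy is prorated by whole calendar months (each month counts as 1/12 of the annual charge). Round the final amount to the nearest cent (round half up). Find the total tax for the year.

£31,968.00

January 1 – June 30, 2008: 6 months at 3.05% → £1,728,000 × 3.05% × 6/12 = £26,352.0000
July 1 – December 31, 2008: 6 months at 0.65% → £1,728,000 × 0.65% × 6/12 = £5,616.0000
Total = £31,968.0000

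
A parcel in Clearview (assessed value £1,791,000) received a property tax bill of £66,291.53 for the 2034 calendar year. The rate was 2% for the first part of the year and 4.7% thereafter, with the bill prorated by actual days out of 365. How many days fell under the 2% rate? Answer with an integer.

135 days

Let d = days at the first rate; then 365 − d days at the second rate.
£1,791,000 × [2%·d + 4.7%·(365−d)] / 365 = £66,291.53
Solving gives d = 135, so the new rate took effect on 16 May 2034.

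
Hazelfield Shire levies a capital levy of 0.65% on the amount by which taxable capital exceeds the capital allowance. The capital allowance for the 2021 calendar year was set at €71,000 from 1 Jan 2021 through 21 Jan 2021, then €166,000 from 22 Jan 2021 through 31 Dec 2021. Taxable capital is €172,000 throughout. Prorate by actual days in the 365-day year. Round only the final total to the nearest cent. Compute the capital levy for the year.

1 Jan – 21 Jan 2021: 21 days, exemption €71,000 → (€172,000 − €71,000) × 0.65% × 21/365 = €37.7712
22 Jan – 31 Dec 2021: 344 days, exemption €166,000 → (€172,000 − €166,000) × 0.65% × 344/365 = €36.7562
Total = €74.5274

€74.53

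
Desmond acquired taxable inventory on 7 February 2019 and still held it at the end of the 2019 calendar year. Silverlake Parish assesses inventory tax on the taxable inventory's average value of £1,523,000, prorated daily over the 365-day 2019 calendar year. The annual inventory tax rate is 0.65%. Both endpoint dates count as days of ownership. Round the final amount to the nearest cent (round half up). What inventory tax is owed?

Days held (7 February – 31 December 2019): 328 out of 365
Tax = £1,523,000 × 0.65% × 328/365 = £8,895.9890

£8,895.99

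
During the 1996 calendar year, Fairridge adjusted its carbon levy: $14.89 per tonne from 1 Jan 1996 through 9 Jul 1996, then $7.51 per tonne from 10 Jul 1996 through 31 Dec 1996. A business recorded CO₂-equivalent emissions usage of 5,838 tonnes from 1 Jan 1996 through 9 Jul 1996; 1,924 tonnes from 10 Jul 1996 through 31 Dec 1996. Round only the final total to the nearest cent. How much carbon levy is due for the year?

$101,377.06

1 Jan – 9 Jul 1996: 5,838 tonnes at $14.89/tonne → $86,927.82
10 Jul – 31 Dec 1996: 1,924 tonnes at $7.51/tonne → $14,449.24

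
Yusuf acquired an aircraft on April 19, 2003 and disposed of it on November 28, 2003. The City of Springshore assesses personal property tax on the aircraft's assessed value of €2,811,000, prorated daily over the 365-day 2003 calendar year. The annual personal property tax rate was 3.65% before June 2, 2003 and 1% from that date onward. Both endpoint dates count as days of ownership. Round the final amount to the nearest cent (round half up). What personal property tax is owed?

€26,230.87

April 19 – June 1, 2003: 44 days at 3.65% → €2,811,000 × 3.65% × 44/365 = €12,368.4000
June 2 – November 28, 2003: 180 days at 1% → €2,811,000 × 1% × 180/365 = €13,862.4658
Total = €26,230.8658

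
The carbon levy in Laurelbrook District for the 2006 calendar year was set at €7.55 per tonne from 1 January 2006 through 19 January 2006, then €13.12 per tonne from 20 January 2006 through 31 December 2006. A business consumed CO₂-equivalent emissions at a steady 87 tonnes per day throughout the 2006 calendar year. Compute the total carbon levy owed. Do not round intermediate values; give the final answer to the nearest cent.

€407,418.39

1 January – 19 January 2006: 19 days × 87 tonnes/day = 1,653 tonnes at €7.55/tonne → €12,480.15
20 January – 31 December 2006: 346 days × 87 tonnes/day = 30,102 tonnes at €13.12/tonne → €394,938.24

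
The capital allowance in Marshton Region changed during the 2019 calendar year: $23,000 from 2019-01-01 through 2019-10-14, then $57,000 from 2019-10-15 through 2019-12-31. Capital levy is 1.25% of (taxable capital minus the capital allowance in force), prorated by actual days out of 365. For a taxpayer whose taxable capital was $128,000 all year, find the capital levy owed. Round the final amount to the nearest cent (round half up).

$1,221.68

2019-01-01 to 2019-10-14: 287 days, exemption $23,000 → ($128,000 − $23,000) × 1.25% × 287/365 = $1,032.0205
2019-10-15 to 2019-12-31: 78 days, exemption $57,000 → ($128,000 − $57,000) × 1.25% × 78/365 = $189.6575
Total = $1,221.6781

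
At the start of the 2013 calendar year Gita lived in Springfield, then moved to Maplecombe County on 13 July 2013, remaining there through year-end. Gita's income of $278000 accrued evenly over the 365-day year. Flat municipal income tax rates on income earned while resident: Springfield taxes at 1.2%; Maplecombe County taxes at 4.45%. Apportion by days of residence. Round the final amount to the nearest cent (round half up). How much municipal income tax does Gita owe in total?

$7593.59

Springfield, 1 January – 12 July 2013: 193 days → $278000 × 1.2% × 193/365 = $1763.9671
Maplecombe County, 13 July – 31 December 2013: 172 days → $278000 × 4.45% × 172/365 = $5829.6219
Total = $7593.5890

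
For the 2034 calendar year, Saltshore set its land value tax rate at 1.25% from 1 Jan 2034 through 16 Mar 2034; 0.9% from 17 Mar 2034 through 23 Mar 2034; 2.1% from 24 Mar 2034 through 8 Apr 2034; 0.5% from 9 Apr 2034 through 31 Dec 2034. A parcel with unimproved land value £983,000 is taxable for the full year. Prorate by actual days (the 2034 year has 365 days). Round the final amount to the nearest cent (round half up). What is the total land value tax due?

1 Jan – 16 Mar 2034: 75 days at 1.25% → £983,000 × 1.25% × 75/365 = £2,524.8288
17 Mar – 23 Mar 2034: 7 days at 0.9% → £983,000 × 0.9% × 7/365 = £169.6685
24 Mar – 8 Apr 2034: 16 days at 2.1% → £983,000 × 2.1% × 16/365 = £904.8986
9 Apr – 31 Dec 2034: 267 days at 0.5% → £983,000 × 0.5% × 267/365 = £3,595.3562
Total = £7,194.7521

£7,194.75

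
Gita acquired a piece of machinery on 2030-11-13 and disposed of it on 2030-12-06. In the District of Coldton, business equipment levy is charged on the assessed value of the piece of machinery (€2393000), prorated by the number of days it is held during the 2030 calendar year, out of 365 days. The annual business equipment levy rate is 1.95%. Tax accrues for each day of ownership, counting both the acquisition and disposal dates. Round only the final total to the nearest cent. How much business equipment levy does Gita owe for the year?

€3068.28

Days held (2030-11-13 to 2030-12-06): 24 out of 365
Tax = €2393000 × 1.95% × 24/365 = €3068.2849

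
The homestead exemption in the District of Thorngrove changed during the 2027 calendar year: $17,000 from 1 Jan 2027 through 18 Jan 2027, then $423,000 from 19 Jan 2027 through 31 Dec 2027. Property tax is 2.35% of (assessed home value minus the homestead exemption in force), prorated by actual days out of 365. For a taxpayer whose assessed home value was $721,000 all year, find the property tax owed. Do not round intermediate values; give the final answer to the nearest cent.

$7,473.52

1 Jan – 18 Jan 2027: 18 days, exemption $17,000 → ($721,000 − $17,000) × 2.35% × 18/365 = $815.8685
19 Jan – 31 Dec 2027: 347 days, exemption $423,000 → ($721,000 − $423,000) × 2.35% × 347/365 = $6,657.6466
Total = $7,473.5151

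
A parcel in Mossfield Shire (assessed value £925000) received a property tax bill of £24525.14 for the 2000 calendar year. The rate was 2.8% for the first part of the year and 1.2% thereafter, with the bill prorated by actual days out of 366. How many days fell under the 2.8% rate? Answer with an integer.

332 days

Let d = days at the first rate; then 366 − d days at the second rate.
£925000 × [2.8%·d + 1.2%·(366−d)] / 366 = £24525.14
Solving gives d = 332, so the new rate took effect on November 28, 2000.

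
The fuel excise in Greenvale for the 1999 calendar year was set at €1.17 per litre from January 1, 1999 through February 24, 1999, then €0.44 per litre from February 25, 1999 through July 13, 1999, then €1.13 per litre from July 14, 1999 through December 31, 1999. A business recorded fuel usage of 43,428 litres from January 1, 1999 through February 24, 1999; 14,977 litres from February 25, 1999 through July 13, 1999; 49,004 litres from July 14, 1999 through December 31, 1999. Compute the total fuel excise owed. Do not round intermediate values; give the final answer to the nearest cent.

January 1 – February 24, 1999: 43,428 litres at €1.17/litre → €50810.76
February 25 – July 13, 1999: 14,977 litres at €0.44/litre → €6589.88
July 14 – December 31, 1999: 49,004 litres at €1.13/litre → €55374.52

€112775.16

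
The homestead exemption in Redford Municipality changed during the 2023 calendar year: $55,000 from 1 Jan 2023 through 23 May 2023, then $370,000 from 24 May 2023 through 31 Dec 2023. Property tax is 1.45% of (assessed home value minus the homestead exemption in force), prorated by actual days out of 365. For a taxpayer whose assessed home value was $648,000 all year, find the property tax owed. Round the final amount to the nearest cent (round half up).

1 Jan – 23 May 2023: 143 days, exemption $55,000 → ($648,000 − $55,000) × 1.45% × 143/365 = $3,368.7274
24 May – 31 Dec 2023: 222 days, exemption $370,000 → ($648,000 − $370,000) × 1.45% × 222/365 = $2,451.7315
Total = $5,820.4589

$5,820.46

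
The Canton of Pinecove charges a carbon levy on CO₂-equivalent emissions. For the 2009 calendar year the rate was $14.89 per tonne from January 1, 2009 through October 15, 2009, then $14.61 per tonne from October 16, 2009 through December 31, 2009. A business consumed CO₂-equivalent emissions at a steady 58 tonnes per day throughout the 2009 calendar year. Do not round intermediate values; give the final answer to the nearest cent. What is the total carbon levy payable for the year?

$313,970.82

January 1 – October 15, 2009: 288 days × 58 tonnes/day = 16,704 tonnes at $14.89/tonne → $248,722.56
October 16 – December 31, 2009: 77 days × 58 tonnes/day = 4,466 tonnes at $14.61/tonne → $65,248.26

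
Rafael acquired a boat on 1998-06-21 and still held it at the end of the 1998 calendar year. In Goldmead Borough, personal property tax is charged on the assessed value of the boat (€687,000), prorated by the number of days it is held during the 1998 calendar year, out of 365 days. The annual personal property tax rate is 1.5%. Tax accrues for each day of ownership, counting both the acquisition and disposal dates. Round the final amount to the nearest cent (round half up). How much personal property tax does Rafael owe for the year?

€5,477.18

Days held (1998-06-21 to 1998-12-31): 194 out of 365
Tax = €687,000 × 1.5% × 194/365 = €5,477.1781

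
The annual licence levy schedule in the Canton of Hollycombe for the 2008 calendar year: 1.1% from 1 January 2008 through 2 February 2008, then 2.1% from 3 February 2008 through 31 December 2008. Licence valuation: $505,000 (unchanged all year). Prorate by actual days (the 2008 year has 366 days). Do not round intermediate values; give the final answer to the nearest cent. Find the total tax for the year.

$10,149.67

1 January – 2 February 2008: 33 days at 1.1% → $505,000 × 1.1% × 33/366 = $500.8607
3 February – 31 December 2008: 333 days at 2.1% → $505,000 × 2.1% × 333/366 = $9,648.8115
Total = $10,149.6721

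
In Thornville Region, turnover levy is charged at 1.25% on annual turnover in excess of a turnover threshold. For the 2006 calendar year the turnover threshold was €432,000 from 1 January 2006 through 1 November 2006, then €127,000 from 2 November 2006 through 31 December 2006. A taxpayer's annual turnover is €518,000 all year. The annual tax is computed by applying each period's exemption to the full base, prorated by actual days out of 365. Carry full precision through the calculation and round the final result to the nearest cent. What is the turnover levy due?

€1,701.71

1 January – 1 November 2006: 305 days, exemption €432,000 → (€518,000 − €432,000) × 1.25% × 305/365 = €898.2877
2 November – 31 December 2006: 60 days, exemption €127,000 → (€518,000 − €127,000) × 1.25% × 60/365 = €803.4247
Total = €1,701.7123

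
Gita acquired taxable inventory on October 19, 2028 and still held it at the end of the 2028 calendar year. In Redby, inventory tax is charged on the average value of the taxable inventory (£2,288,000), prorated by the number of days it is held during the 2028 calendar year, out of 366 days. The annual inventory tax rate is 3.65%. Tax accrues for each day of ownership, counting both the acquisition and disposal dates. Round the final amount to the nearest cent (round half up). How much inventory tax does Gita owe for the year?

£16,884.94

Days held (October 19 – December 31, 2028): 74 out of 366
Tax = £2,288,000 × 3.65% × 74/366 = £16,884.9399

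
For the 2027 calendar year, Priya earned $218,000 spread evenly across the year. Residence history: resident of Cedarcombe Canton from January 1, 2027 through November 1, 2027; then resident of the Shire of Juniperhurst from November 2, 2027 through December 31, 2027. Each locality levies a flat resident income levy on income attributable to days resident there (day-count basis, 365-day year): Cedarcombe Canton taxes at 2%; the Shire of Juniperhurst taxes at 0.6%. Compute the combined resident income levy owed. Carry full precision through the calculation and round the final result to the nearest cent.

Cedarcombe Canton, January 1 – November 1, 2027: 305 days → $218,000 × 2% × 305/365 = $3,643.2877
The Shire of Juniperhurst, November 2 – December 31, 2027: 60 days → $218,000 × 0.6% × 60/365 = $215.0137
Total = $3,858.3014

$3,858.30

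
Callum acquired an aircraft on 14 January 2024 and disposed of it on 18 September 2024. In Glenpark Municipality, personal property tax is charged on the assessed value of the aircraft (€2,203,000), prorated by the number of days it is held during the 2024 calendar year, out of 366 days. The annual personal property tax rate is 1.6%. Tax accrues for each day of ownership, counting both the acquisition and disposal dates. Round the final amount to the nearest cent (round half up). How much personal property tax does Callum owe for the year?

Days held (14 January – 18 September 2024): 249 out of 366
Tax = €2,203,000 × 1.6% × 249/366 = €23,980.1967

€23,980.20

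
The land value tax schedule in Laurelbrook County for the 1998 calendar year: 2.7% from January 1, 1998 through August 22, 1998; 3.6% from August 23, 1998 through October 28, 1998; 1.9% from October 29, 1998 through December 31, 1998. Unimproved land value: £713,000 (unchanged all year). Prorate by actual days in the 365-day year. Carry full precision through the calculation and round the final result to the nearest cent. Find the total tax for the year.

£19,428.76

January 1 – August 22, 1998: 234 days at 2.7% → £713,000 × 2.7% × 234/365 = £12,341.7370
August 23 – October 28, 1998: 67 days at 3.6% → £713,000 × 3.6% × 67/365 = £4,711.6603
October 29 – December 31, 1998: 64 days at 1.9% → £713,000 × 1.9% × 64/365 = £2,375.3644
Total = £19,428.7616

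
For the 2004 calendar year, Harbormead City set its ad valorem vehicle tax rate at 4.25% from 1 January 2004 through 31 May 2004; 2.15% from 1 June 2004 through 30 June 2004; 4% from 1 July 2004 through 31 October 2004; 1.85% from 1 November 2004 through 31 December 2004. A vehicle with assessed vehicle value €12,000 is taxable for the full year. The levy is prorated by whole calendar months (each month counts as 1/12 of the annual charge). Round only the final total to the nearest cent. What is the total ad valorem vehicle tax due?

1 January – 31 May 2004: 5 months at 4.25% → €12,000 × 4.25% × 5/12 = €212.5000
1 June – 30 June 2004: 1 month at 2.15% → €12,000 × 2.15% × 1/12 = €21.5000
1 July – 31 October 2004: 4 months at 4% → €12,000 × 4% × 4/12 = €160.0000
1 November – 31 December 2004: 2 months at 1.85% → €12,000 × 1.85% × 2/12 = €37.0000
Total = €431.0000

€431.00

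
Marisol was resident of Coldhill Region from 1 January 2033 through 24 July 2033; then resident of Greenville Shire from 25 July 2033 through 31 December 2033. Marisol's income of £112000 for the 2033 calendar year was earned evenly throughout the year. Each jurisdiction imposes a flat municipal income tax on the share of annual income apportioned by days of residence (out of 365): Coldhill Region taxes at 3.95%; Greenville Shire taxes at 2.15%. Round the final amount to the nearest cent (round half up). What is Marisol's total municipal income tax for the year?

Coldhill Region, 1 January – 24 July 2033: 205 days → £112000 × 3.95% × 205/365 = £2484.7123
Greenville Shire, 25 July – 31 December 2033: 160 days → £112000 × 2.15% × 160/365 = £1055.5616
Total = £3540.2740

£3540.27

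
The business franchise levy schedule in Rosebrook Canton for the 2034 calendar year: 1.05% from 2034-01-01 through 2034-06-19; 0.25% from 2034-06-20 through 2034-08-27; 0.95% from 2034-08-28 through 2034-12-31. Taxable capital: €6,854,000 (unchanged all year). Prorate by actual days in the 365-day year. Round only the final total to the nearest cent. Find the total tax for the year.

€59,235.46

2034-01-01 to 2034-06-19: 170 days at 1.05% → €6,854,000 × 1.05% × 170/365 = €33,518.8767
2034-06-20 to 2034-08-27: 69 days at 0.25% → €6,854,000 × 0.25% × 69/365 = €3,239.2192
2034-08-28 to 2034-12-31: 126 days at 0.95% → €6,854,000 × 0.95% × 126/365 = €22,477.3644
Total = €59,235.4603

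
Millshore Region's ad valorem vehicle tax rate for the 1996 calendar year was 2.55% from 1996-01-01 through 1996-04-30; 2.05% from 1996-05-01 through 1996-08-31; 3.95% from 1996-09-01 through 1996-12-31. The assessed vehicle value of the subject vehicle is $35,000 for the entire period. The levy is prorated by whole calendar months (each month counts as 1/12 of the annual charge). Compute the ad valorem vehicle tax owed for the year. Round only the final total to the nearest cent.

$997.50

1996-01-01 to 1996-04-30: 4 months at 2.55% → $35,000 × 2.55% × 4/12 = $297.5000
1996-05-01 to 1996-08-31: 4 months at 2.05% → $35,000 × 2.05% × 4/12 = $239.1667
1996-09-01 to 1996-12-31: 4 months at 3.95% → $35,000 × 3.95% × 4/12 = $460.8333
Total = $997.5000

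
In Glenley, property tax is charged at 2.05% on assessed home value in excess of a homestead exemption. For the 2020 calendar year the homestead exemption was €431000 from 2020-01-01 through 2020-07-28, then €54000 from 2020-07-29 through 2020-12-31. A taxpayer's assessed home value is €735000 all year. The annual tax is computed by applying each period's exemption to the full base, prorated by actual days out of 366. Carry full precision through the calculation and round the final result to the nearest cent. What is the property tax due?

2020-01-01 to 2020-07-28: 210 days, exemption €431000 → (€735000 − €431000) × 2.05% × 210/366 = €3575.7377
2020-07-29 to 2020-12-31: 156 days, exemption €54000 → (€735000 − €54000) × 2.05% × 156/366 = €5950.3770
Total = €9526.1148

€9526.11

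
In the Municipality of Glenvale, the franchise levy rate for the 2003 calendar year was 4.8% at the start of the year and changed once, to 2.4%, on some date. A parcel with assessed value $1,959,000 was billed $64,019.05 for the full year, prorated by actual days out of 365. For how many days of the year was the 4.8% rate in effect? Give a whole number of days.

Let d = days at the first rate; then 365 − d days at the second rate.
$1,959,000 × [4.8%·d + 2.4%·(365−d)] / 365 = $64,019.05
Solving gives d = 132, so the new rate took effect on 13 May 2003.

132 days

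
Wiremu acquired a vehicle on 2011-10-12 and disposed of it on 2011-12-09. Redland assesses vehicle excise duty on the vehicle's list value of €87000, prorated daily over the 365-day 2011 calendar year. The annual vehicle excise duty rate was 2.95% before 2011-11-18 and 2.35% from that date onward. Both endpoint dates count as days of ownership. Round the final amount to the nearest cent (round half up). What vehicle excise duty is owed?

€383.40

2011-10-12 to 2011-11-17: 37 days at 2.95% → €87000 × 2.95% × 37/365 = €260.1658
2011-11-18 to 2011-12-09: 22 days at 2.35% → €87000 × 2.35% × 22/365 = €123.2301
Total = €383.3959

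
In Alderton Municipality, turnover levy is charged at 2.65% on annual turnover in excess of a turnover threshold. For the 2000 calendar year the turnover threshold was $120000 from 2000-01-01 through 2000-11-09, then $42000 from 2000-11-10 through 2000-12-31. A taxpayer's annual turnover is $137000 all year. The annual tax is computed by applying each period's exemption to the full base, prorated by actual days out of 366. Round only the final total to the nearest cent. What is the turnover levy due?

$744.17

2000-01-01 to 2000-11-09: 314 days, exemption $120000 → ($137000 − $120000) × 2.65% × 314/366 = $386.4945
2000-11-10 to 2000-12-31: 52 days, exemption $42000 → ($137000 − $42000) × 2.65% × 52/366 = $357.6776
Total = $744.1721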